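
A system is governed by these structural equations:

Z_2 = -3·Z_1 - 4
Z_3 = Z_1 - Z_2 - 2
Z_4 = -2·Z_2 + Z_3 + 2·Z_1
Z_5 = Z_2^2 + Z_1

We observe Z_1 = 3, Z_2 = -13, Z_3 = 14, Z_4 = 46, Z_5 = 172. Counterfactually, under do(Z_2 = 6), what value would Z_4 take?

-11

Under do(Z_2=6), the mechanism Z_2 = -3·Z_1 - 4 is discarded; Z_2 is fixed at 6.
Z_3 = Z_1 - Z_2 - 2  [with Z_1=3, Z_2=6]  = -5
Z_4 = -2·Z_2 + Z_3 + 2·Z_1  [with Z_2=6, Z_3=-5, Z_1=3]  = -11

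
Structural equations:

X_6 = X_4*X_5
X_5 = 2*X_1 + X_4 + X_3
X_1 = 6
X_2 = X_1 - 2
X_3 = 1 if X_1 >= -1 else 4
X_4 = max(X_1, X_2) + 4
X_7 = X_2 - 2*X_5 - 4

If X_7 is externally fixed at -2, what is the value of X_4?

10

Under do(X_7=-2), the mechanism X_7 = X_2 - 2*X_5 - 4 is discarded; X_7 is fixed at -2.
Since X_4 is not a descendant of the intervened variable, it is unaffected.
X_2 = X_1 - 2  [with X_1=6]  = 4
X_4 = max(X_1, X_2) + 4  [with X_1=6, X_2=4]  = 10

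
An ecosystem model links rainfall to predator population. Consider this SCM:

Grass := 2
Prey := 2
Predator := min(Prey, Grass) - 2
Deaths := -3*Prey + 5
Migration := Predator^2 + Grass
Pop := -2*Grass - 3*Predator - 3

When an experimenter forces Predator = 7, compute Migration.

51

do(Predator=7) replaces the equation Predator := min(Prey, Grass) - 2 with the constant Predator = 7.
Migration = Predator^2 + Grass  [with Predator=7, Grass=2]  = 51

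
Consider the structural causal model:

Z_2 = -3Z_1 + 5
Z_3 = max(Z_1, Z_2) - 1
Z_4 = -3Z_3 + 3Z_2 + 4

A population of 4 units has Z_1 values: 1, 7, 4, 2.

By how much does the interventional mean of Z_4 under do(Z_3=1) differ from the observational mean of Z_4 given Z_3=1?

do(Z_3=1) breaks Z_3's dependence on Z_1. With Z_3=1 fixed, Z_4 across the units is 7, -47, -20, -2, mean -15.5.
E[Z_4|Z_3=1] averages over only the 2 units with Z_3=1 (Z_1 = 1, 2): Z_4 = 7, -2, mean 2.5.
Difference = -15.5 − 2.5 = -18.

-18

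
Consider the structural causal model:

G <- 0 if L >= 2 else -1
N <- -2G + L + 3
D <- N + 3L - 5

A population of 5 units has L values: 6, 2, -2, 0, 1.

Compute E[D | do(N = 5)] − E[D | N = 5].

do(N=5) breaks N's dependence on L. With N=5 fixed, D across the units is 18, 6, -6, 0, 3, mean 4.2.
E[D|N=5] averages over only the 2 units with N=5 (L = 2, 0): D = 6, 0, mean 3.
Difference = 4.2 − 3 = 1.2.

1.2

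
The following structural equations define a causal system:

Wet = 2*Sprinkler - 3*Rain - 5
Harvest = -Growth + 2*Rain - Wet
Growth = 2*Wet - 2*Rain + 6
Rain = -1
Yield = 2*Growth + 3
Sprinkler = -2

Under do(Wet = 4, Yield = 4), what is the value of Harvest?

-22

Setting Wet = 4, Yield = 4 by intervention discards those variables' equations.
Growth = 2*Wet - 2*Rain + 6  [with Wet=4, Rain=-1]  = 16
Harvest = -Growth + 2*Rain - Wet  [with Growth=16, Rain=-1, Wet=4]  = -22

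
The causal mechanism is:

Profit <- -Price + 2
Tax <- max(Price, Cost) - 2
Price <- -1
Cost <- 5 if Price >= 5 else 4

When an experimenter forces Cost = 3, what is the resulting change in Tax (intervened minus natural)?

The intervention breaks the incoming arrows to Cost: Cost <- 5 if Price >= 5 else 4 no longer applies, and Cost = 3.
Tax = max(Price, Cost) - 2  [with Price=-1, Cost=3]  = 1
Without intervention: Cost = 5 if Price >= 5 else 4  [with Price=-1]  = 4; Tax = max(Price, Cost) - 2  [with Price=-1, Cost=4]  = 2.
Change = 1 − 2 = -1.

-1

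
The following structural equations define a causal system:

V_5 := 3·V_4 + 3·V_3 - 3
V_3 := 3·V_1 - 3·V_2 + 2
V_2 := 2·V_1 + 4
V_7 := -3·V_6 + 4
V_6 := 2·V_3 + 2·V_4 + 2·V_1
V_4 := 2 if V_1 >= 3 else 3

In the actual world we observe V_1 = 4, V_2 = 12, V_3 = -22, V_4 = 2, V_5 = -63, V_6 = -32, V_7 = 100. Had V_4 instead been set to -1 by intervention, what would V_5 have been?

-72

Intervening sets V_4 = -1 and removes its equation (V_4 := 2 if V_1 >= 3 else 3).
V_2 = 2·V_1 + 4  [with V_1=4]  = 12
V_3 = 3·V_1 - 3·V_2 + 2  [with V_1=4, V_2=12]  = -22
V_5 = 3·V_4 + 3·V_3 - 3  [with V_4=-1, V_3=-22]  = -72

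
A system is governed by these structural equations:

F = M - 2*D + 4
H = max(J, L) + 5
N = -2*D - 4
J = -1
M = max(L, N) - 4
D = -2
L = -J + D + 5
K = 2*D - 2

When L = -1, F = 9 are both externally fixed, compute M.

Under do(L = -1, F = 9), each intervened variable's structural equation is replaced by its fixed value.
N = -2*D - 4  [with D=-2]  = 0
M = max(L, N) - 4  [with L=-1, N=0]  = -4

-4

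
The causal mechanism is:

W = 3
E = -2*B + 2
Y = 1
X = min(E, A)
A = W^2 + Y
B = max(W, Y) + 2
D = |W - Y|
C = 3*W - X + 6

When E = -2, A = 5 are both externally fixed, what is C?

17

Under do(E = -2, A = 5), each intervened variable's structural equation is replaced by its fixed value.
X = min(E, A)  [with E=-2, A=5]  = -2
C = 3*W - X + 6  [with W=3, X=-2]  = 17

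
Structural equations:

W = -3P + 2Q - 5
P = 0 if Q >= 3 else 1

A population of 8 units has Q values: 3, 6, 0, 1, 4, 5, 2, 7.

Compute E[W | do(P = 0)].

Under do(P=0), P's equation is replaced by P=0 for every unit. Per-unit W: 1, 7, -5, -3, 3, 5, -1, 9. Mean = 2.

2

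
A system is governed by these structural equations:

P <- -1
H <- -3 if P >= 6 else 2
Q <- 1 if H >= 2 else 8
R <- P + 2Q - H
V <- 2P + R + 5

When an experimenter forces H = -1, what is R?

16

Under do(H=-1), the mechanism H <- -3 if P >= 6 else 2 is discarded; H is fixed at -1.
Q = 1 if H >= 2 else 8  [with H=-1]  = 8
R = P + 2Q - H  [with P=-1, Q=8, H=-1]  = 16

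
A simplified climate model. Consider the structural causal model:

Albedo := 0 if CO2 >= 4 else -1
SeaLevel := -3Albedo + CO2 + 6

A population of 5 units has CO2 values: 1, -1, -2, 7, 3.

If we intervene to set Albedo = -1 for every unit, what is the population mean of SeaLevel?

The intervention sets Albedo=-1 in all 5 units regardless of CO2. Recomputing SeaLevel per unit gives 10, 8, 7, 16, 12; average 10.6.

10.6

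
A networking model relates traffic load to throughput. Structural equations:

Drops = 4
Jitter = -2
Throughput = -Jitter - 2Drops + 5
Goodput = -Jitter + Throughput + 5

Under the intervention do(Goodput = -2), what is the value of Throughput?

Under do(Goodput=-2), the mechanism Goodput = -Jitter + Throughput + 5 is discarded; Goodput is fixed at -2.
Since Throughput is not a descendant of the intervened variable, it is unaffected.
Throughput = -Jitter - 2Drops + 5  [with Jitter=-2, Drops=4]  = -1

-1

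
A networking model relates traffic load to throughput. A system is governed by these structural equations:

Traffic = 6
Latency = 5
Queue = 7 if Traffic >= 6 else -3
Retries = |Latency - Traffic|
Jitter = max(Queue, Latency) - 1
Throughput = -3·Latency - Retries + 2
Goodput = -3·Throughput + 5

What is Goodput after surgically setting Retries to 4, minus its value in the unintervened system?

9

The intervention breaks the incoming arrows to Retries: Retries = |Latency - Traffic| no longer applies, and Retries = 4.
Throughput = -3·Latency - Retries + 2  [with Latency=5, Retries=4]  = -17
Goodput = -3·Throughput + 5  [with Throughput=-17]  = 56
Without intervention: Retries = |Latency - Traffic|  [with Latency=5, Traffic=6]  = 1; Throughput = -3·Latency - Retries + 2  [with Latency=5, Retries=1]  = -14; Goodput = -3·Throughput + 5  [with Throughput=-14]  = 47.
Change = 56 − 47 = 9.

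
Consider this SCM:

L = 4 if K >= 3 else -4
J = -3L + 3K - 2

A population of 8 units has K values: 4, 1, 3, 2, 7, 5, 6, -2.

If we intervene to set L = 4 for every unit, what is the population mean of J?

do(L=4) breaks L's dependence on K. With L=4 fixed, J across the units is -2, -11, -5, -8, 7, 1, 4, -20, mean -4.25.

-4.25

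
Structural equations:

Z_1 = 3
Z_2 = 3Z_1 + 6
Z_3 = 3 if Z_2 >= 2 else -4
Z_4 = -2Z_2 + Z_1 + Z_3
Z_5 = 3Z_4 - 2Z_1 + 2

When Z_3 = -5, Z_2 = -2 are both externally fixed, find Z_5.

2

Setting Z_3 = -5, Z_2 = -2 by intervention discards those variables' equations.
Z_4 = -2Z_2 + Z_1 + Z_3  [with Z_2=-2, Z_1=3, Z_3=-5]  = 2
Z_5 = 3Z_4 - 2Z_1 + 2  [with Z_4=2, Z_1=3]  = 2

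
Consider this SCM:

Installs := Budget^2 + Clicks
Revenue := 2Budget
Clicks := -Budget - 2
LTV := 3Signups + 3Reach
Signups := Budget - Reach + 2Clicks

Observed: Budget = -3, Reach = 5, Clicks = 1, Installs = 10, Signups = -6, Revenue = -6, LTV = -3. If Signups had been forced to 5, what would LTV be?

Under do(Signups=5), the mechanism Signups := Budget - Reach + 2Clicks is discarded; Signups is fixed at 5.
LTV = 3Signups + 3Reach  [with Signups=5, Reach=5]  = 30

30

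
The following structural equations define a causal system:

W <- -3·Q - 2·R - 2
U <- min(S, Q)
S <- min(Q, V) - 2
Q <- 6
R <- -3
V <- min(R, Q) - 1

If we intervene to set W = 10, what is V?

-4

do(W=10) replaces the equation W <- -3·Q - 2·R - 2 with the constant W = 10.
V is not downstream of the intervention, so its value is determined by the original equations.
V = min(R, Q) - 1  [with R=-3, Q=6]  = -4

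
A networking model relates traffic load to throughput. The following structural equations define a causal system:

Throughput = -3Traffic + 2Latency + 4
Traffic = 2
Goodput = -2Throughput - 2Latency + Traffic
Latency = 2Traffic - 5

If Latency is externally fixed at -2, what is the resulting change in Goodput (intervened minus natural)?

Under do(Latency=-2), the mechanism Latency = 2Traffic - 5 is discarded; Latency is fixed at -2.
Throughput = -3Traffic + 2Latency + 4  [with Traffic=2, Latency=-2]  = -6
Goodput = -2Throughput - 2Latency + Traffic  [with Throughput=-6, Latency=-2, Traffic=2]  = 18
Without intervention: Latency = 2Traffic - 5  [with Traffic=2]  = -1; Throughput = -3Traffic + 2Latency + 4  [with Traffic=2, Latency=-1]  = -4; Goodput = -2Throughput - 2Latency + Traffic  [with Throughput=-4, Latency=-1, Traffic=2]  = 12.
Change = 18 − 12 = 6.

6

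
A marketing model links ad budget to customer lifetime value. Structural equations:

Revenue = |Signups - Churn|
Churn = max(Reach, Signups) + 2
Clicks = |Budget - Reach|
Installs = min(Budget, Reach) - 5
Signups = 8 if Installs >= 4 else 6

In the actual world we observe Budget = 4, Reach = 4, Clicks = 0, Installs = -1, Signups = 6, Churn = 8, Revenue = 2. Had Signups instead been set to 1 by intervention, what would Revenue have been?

5

Under do(Signups=1), the mechanism Signups = 8 if Installs >= 4 else 6 is discarded; Signups is fixed at 1.
Churn = max(Reach, Signups) + 2  [with Reach=4, Signups=1]  = 6
Revenue = |Signups - Churn|  [with Signups=1, Churn=6]  = 5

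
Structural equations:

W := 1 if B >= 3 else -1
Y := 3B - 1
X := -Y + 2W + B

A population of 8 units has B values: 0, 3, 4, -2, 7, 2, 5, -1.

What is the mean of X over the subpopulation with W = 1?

-6.5

E[X|W=1] averages over only the 4 units with W=1 (B = 3, 4, 7, 5): X = -3, -5, -11, -7, mean -6.5.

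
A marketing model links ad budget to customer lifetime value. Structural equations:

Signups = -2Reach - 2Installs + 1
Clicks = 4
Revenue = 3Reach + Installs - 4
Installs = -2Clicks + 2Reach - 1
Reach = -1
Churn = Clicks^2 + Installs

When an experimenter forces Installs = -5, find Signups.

13

The intervention breaks the incoming arrows to Installs: Installs = -2Clicks + 2Reach - 1 no longer applies, and Installs = -5.
Signups = -2Reach - 2Installs + 1  [with Reach=-1, Installs=-5]  = 13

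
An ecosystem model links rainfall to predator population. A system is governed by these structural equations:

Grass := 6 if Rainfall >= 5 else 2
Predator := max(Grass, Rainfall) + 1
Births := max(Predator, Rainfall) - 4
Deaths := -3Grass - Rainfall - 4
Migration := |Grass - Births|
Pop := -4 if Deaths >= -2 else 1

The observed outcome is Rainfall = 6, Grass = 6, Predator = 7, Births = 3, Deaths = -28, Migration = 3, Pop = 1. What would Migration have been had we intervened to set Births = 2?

Under do(Births=2), the mechanism Births := max(Predator, Rainfall) - 4 is discarded; Births is fixed at 2.
Grass = 6 if Rainfall >= 5 else 2  [with Rainfall=6]  = 6
Migration = |Grass - Births|  [with Grass=6, Births=2]  = 4

4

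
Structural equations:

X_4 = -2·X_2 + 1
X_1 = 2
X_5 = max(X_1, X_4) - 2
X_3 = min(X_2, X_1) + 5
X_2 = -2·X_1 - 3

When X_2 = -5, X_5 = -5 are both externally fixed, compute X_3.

0

Under do(X_2 = -5, X_5 = -5), each intervened variable's structural equation is replaced by its fixed value.
X_3 = min(X_2, X_1) + 5  [with X_2=-5, X_1=2]  = 0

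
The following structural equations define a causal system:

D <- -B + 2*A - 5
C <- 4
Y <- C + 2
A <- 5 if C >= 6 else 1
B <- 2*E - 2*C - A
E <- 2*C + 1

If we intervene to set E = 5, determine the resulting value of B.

1

Under do(E=5), the mechanism E <- 2*C + 1 is discarded; E is fixed at 5.
A = 5 if C >= 6 else 1  [with C=4]  = 1
B = 2*E - 2*C - A  [with E=5, C=4, A=1]  = 1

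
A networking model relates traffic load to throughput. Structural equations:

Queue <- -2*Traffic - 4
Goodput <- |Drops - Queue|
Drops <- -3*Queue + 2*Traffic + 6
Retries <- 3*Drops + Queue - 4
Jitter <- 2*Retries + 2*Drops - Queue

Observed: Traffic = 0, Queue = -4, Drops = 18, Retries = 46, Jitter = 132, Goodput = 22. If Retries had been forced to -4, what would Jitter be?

32

Intervening sets Retries = -4 and removes its equation (Retries <- 3*Drops + Queue - 4).
Queue = -2*Traffic - 4  [with Traffic=0]  = -4
Drops = -3*Queue + 2*Traffic + 6  [with Queue=-4, Traffic=0]  = 18
Jitter = 2*Retries + 2*Drops - Queue  [with Retries=-4, Drops=18, Queue=-4]  = 32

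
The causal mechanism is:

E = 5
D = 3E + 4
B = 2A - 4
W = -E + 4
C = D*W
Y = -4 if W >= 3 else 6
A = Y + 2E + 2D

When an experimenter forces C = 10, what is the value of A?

54

The intervention breaks the incoming arrows to C: C = D*W no longer applies, and C = 10.
A is not downstream of the intervention, so its value is determined by the original equations.
W = -E + 4  [with E=5]  = -1
Y = -4 if W >= 3 else 6  [with W=-1]  = 6
D = 3E + 4  [with E=5]  = 19
A = Y + 2E + 2D  [with Y=6, E=5, D=19]  = 54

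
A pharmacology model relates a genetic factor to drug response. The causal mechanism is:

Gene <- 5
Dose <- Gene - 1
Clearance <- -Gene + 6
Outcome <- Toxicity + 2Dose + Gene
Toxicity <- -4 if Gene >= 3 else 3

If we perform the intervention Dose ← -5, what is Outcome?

-9

do(Dose=-5) replaces the equation Dose <- Gene - 1 with the constant Dose = -5.
Toxicity = -4 if Gene >= 3 else 3  [with Gene=5]  = -4
Outcome = Toxicity + 2Dose + Gene  [with Toxicity=-4, Dose=-5, Gene=5]  = -9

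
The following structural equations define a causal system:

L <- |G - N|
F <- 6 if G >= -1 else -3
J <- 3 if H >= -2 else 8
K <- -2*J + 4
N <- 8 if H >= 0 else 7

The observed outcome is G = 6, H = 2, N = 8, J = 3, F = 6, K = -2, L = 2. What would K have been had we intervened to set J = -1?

Under do(J=-1), the mechanism J <- 3 if H >= -2 else 8 is discarded; J is fixed at -1.
K = -2*J + 4  [with J=-1]  = 6

6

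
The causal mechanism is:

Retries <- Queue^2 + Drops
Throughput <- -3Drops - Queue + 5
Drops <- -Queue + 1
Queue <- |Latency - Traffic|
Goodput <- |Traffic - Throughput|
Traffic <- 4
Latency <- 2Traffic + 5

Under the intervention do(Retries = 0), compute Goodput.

Under do(Retries=0), the mechanism Retries <- Queue^2 + Drops is discarded; Retries is fixed at 0.
Since Goodput is not a descendant of the intervened variable, it is unaffected.
Latency = 2Traffic + 5  [with Traffic=4]  = 13
Queue = |Latency - Traffic|  [with Latency=13, Traffic=4]  = 9
Drops = -Queue + 1  [with Queue=9]  = -8
Throughput = -3Drops - Queue + 5  [with Drops=-8, Queue=9]  = 20
Goodput = |Traffic - Throughput|  [with Traffic=4, Throughput=20]  = 16

16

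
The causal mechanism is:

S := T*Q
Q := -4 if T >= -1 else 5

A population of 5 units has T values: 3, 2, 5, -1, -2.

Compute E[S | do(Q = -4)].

do(Q=-4) breaks Q's dependence on T. With Q=-4 fixed, S across the units is -12, -8, -20, 4, 8, mean -5.6.

-5.6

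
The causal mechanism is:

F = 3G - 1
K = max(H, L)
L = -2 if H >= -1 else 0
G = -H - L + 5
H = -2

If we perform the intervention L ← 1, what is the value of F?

17

Under do(L=1), the mechanism L = -2 if H >= -1 else 0 is discarded; L is fixed at 1.
G = -H - L + 5  [with H=-2, L=1]  = 6
F = 3G - 1  [with G=6]  = 17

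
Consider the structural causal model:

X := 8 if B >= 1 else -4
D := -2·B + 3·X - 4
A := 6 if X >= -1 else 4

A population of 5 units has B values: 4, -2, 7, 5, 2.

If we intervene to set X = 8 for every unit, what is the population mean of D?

The intervention sets X=8 in all 5 units regardless of B. Recomputing D per unit gives 12, 24, 6, 10, 16; average 13.6.

13.6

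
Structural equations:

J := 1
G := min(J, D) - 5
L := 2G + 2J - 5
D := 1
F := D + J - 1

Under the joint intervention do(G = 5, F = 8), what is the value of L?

7

The joint intervention fixes G = 5, F = 8, removing each variable's own equation.
L = 2G + 2J - 5  [with G=5, J=1]  = 7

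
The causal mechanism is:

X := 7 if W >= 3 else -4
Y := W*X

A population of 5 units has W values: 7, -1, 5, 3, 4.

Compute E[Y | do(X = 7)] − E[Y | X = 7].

-8.05

do(X=7) breaks X's dependence on W. With X=7 fixed, Y across the units is 49, -7, 35, 21, 28, mean 25.2.
Observing X=7 restricts to units where X's equation naturally yields 7: W ∈ {7, 5, 3, 4}. In that subpopulation Y = 49, 35, 21, 28, mean 33.25.
Difference = 25.2 − 33.25 = -8.05.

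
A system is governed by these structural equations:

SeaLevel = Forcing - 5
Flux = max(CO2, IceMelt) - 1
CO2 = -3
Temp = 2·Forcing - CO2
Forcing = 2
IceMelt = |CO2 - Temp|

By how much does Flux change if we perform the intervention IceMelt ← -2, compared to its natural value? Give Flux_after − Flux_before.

Under do(IceMelt=-2), the mechanism IceMelt = |CO2 - Temp| is discarded; IceMelt is fixed at -2.
Flux = max(CO2, IceMelt) - 1  [with CO2=-3, IceMelt=-2]  = -3
Without intervention: Temp = 2·Forcing - CO2  [with Forcing=2, CO2=-3]  = 7; IceMelt = |CO2 - Temp|  [with CO2=-3, Temp=7]  = 10; Flux = max(CO2, IceMelt) - 1  [with CO2=-3, IceMelt=10]  = 9.
Change = -3 − 9 = -12.

-12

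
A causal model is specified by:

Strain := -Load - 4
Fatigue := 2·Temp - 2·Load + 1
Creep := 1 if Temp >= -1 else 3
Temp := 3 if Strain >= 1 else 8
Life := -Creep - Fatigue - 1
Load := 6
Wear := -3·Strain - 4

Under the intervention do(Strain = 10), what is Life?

3

Under do(Strain=10), the mechanism Strain := -Load - 4 is discarded; Strain is fixed at 10.
Temp = 3 if Strain >= 1 else 8  [with Strain=10]  = 3
Creep = 1 if Temp >= -1 else 3  [with Temp=3]  = 1
Fatigue = 2·Temp - 2·Load + 1  [with Temp=3, Load=6]  = -5
Life = -Creep - Fatigue - 1  [with Creep=1, Fatigue=-5]  = 3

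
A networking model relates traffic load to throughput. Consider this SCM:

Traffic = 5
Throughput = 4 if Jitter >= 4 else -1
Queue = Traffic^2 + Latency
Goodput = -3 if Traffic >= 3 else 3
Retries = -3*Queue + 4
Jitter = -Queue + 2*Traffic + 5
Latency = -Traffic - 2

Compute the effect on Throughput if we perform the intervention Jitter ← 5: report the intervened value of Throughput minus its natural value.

5

The intervention breaks the incoming arrows to Jitter: Jitter = -Queue + 2*Traffic + 5 no longer applies, and Jitter = 5.
Throughput = 4 if Jitter >= 4 else -1  [with Jitter=5]  = 4
Without intervention: Latency = -Traffic - 2  [with Traffic=5]  = -7; Queue = Traffic^2 + Latency  [with Traffic=5, Latency=-7]  = 18; Jitter = -Queue + 2*Traffic + 5  [with Queue=18, Traffic=5]  = -3; Throughput = 4 if Jitter >= 4 else -1  [with Jitter=-3]  = -1.
Change = 4 − (-1) = 5.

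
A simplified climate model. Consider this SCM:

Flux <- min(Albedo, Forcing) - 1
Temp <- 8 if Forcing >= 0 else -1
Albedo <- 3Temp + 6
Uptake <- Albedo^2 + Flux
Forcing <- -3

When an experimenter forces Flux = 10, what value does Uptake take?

Intervening sets Flux = 10 and removes its equation (Flux <- min(Albedo, Forcing) - 1).
Temp = 8 if Forcing >= 0 else -1  [with Forcing=-3]  = -1
Albedo = 3Temp + 6  [with Temp=-1]  = 3
Uptake = Albedo^2 + Flux  [with Albedo=3, Flux=10]  = 19

19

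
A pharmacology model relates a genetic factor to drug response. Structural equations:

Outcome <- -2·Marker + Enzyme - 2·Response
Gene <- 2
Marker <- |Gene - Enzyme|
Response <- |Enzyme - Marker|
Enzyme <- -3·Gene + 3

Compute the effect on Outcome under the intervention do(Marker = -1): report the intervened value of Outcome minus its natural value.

do(Marker=-1) replaces the equation Marker <- |Gene - Enzyme| with the constant Marker = -1.
Enzyme = -3·Gene + 3  [with Gene=2]  = -3
Response = |Enzyme - Marker|  [with Enzyme=-3, Marker=-1]  = 2
Outcome = -2·Marker + Enzyme - 2·Response  [with Marker=-1, Enzyme=-3, Response=2]  = -5
Without intervention: Enzyme = -3·Gene + 3  [with Gene=2]  = -3; Marker = |Gene - Enzyme|  [with Gene=2, Enzyme=-3]  = 5; Response = |Enzyme - Marker|  [with Enzyme=-3, Marker=5]  = 8; Outcome = -2·Marker + Enzyme - 2·Response  [with Marker=5, Enzyme=-3, Response=8]  = -29.
Change = -5 − (-29) = 24.

24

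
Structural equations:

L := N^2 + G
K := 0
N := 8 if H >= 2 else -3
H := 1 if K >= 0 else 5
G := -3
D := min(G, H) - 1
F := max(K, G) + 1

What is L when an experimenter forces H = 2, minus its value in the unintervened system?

55

The intervention breaks the incoming arrows to H: H := 1 if K >= 0 else 5 no longer applies, and H = 2.
N = 8 if H >= 2 else -3  [with H=2]  = 8
L = N^2 + G  [with N=8, G=-3]  = 61
Without intervention: H = 1 if K >= 0 else 5  [with K=0]  = 1; N = 8 if H >= 2 else -3  [with H=1]  = -3; L = N^2 + G  [with N=-3, G=-3]  = 6.
Change = 61 − 6 = 55.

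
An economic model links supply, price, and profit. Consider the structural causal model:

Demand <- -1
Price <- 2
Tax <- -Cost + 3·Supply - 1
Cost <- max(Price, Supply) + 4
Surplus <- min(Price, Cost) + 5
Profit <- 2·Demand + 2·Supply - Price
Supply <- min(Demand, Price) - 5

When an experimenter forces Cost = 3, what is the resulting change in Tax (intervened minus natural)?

Intervening sets Cost = 3 and removes its equation (Cost <- max(Price, Supply) + 4).
Supply = min(Demand, Price) - 5  [with Demand=-1, Price=2]  = -6
Tax = -Cost + 3·Supply - 1  [with Cost=3, Supply=-6]  = -22
Without intervention: Supply = min(Demand, Price) - 5  [with Demand=-1, Price=2]  = -6; Cost = max(Price, Supply) + 4  [with Price=2, Supply=-6]  = 6; Tax = -Cost + 3·Supply - 1  [with Cost=6, Supply=-6]  = -25.
Change = -22 − (-25) = 3.

3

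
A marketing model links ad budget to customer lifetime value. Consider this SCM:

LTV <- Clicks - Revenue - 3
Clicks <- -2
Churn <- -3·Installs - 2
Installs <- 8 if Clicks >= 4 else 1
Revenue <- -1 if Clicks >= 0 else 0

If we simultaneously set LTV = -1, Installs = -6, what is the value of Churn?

Setting LTV = -1, Installs = -6 by intervention discards those variables' equations.
Churn = -3·Installs - 2  [with Installs=-6]  = 16

16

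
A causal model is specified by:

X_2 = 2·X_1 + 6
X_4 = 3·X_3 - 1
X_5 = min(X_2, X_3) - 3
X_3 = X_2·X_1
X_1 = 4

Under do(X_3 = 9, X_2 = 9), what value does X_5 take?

Setting X_3 = 9, X_2 = 9 by intervention discards those variables' equations.
X_5 = min(X_2, X_3) - 3  [with X_2=9, X_3=9]  = 6

6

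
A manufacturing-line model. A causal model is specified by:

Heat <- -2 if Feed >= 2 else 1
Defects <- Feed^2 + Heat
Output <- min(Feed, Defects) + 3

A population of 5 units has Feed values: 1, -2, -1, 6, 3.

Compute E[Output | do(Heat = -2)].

Under do(Heat=-2), Heat's equation is replaced by Heat=-2 for every unit. Per-unit Output: 2, 1, 2, 9, 6. Mean = 4.

4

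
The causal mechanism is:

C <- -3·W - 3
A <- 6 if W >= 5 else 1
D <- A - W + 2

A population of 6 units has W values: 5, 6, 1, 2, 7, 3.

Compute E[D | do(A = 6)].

4

The intervention sets A=6 in all 6 units regardless of W. Recomputing D per unit gives 3, 2, 7, 6, 1, 5; average 4.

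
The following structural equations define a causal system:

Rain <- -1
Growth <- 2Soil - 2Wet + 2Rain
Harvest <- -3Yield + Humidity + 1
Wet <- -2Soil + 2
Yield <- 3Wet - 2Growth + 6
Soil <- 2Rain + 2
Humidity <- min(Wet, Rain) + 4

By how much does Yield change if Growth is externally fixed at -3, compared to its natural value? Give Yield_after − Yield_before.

Under do(Growth=-3), the mechanism Growth <- 2Soil - 2Wet + 2Rain is discarded; Growth is fixed at -3.
Soil = 2Rain + 2  [with Rain=-1]  = 0
Wet = -2Soil + 2  [with Soil=0]  = 2
Yield = 3Wet - 2Growth + 6  [with Wet=2, Growth=-3]  = 18
Without intervention: Soil = 2Rain + 2  [with Rain=-1]  = 0; Wet = -2Soil + 2  [with Soil=0]  = 2; Growth = 2Soil - 2Wet + 2Rain  [with Soil=0, Wet=2, Rain=-1]  = -6; Yield = 3Wet - 2Growth + 6  [with Wet=2, Growth=-6]  = 24.
Change = 18 − 24 = -6.

-6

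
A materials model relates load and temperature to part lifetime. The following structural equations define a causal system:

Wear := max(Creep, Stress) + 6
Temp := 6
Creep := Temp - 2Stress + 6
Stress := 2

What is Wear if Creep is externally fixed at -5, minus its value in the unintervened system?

The intervention breaks the incoming arrows to Creep: Creep := Temp - 2Stress + 6 no longer applies, and Creep = -5.
Wear = max(Creep, Stress) + 6  [with Creep=-5, Stress=2]  = 8
Without intervention: Creep = Temp - 2Stress + 6  [with Temp=6, Stress=2]  = 8; Wear = max(Creep, Stress) + 6  [with Creep=8, Stress=2]  = 14.
Change = 8 − 14 = -6.

-6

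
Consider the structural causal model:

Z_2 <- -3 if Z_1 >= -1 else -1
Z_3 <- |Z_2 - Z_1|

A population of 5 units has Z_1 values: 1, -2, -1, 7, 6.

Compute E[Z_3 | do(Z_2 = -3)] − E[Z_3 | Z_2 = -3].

do(Z_2=-3) breaks Z_2's dependence on Z_1. With Z_2=-3 fixed, Z_3 across the units is 4, 1, 2, 10, 9, mean 5.2.
Observing Z_2=-3 restricts to units where Z_2's equation naturally yields -3: Z_1 ∈ {1, -1, 7, 6}. In that subpopulation Z_3 = 4, 2, 10, 9, mean 6.25.
Difference = 5.2 − 6.25 = -1.05.

-1.05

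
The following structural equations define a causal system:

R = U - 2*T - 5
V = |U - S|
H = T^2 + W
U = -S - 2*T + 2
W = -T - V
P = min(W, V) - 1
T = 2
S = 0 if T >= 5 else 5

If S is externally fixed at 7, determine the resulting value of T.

2

Under do(S=7), the mechanism S = 0 if T >= 5 else 5 is discarded; S is fixed at 7.
T is not downstream of the intervention, so its value is determined by the original equations.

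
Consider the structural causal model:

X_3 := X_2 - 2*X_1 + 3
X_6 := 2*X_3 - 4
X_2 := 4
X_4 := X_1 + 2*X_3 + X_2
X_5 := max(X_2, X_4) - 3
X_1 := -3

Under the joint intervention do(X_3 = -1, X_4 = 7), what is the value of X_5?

Setting X_3 = -1, X_4 = 7 by intervention discards those variables' equations.
X_5 = max(X_2, X_4) - 3  [with X_2=4, X_4=7]  = 4

4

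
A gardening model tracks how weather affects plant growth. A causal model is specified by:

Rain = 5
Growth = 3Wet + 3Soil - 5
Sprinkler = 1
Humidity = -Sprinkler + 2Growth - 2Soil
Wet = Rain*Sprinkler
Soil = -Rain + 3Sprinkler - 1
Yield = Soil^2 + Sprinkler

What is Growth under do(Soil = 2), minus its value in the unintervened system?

do(Soil=2) replaces the equation Soil = -Rain + 3Sprinkler - 1 with the constant Soil = 2.
Wet = Rain*Sprinkler  [with Rain=5, Sprinkler=1]  = 5
Growth = 3Wet + 3Soil - 5  [with Wet=5, Soil=2]  = 16
Without intervention: Soil = -Rain + 3Sprinkler - 1  [with Rain=5, Sprinkler=1]  = -3; Wet = Rain*Sprinkler  [with Rain=5, Sprinkler=1]  = 5; Growth = 3Wet + 3Soil - 5  [with Wet=5, Soil=-3]  = 1.
Change = 16 − 1 = 15.

15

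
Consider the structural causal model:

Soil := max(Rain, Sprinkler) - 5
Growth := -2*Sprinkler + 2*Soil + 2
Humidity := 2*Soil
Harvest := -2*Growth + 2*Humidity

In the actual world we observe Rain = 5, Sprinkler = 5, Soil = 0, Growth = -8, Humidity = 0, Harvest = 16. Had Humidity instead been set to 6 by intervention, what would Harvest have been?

28

The intervention breaks the incoming arrows to Humidity: Humidity := 2*Soil no longer applies, and Humidity = 6.
Soil = max(Rain, Sprinkler) - 5  [with Rain=5, Sprinkler=5]  = 0
Growth = -2*Sprinkler + 2*Soil + 2  [with Sprinkler=5, Soil=0]  = -8
Harvest = -2*Growth + 2*Humidity  [with Growth=-8, Humidity=6]  = 28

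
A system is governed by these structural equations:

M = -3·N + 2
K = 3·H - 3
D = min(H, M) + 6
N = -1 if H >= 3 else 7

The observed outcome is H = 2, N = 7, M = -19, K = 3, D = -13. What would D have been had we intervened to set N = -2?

8

do(N=-2) replaces the equation N = -1 if H >= 3 else 7 with the constant N = -2.
M = -3·N + 2  [with N=-2]  = 8
D = min(H, M) + 6  [with H=2, M=8]  = 8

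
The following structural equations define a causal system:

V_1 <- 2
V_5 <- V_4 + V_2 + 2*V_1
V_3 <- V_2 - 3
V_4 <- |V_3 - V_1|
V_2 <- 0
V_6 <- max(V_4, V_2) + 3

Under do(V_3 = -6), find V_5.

12

do(V_3=-6) replaces the equation V_3 <- V_2 - 3 with the constant V_3 = -6.
V_4 = |V_3 - V_1|  [with V_3=-6, V_1=2]  = 8
V_5 = V_4 + V_2 + 2*V_1  [with V_4=8, V_2=0, V_1=2]  = 12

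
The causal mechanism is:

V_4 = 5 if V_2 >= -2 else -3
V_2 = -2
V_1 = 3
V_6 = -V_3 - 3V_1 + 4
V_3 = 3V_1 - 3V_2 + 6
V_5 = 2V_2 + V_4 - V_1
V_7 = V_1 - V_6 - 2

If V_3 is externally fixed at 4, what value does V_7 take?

The intervention breaks the incoming arrows to V_3: V_3 = 3V_1 - 3V_2 + 6 no longer applies, and V_3 = 4.
V_6 = -V_3 - 3V_1 + 4  [with V_3=4, V_1=3]  = -9
V_7 = V_1 - V_6 - 2  [with V_1=3, V_6=-9]  = 10

10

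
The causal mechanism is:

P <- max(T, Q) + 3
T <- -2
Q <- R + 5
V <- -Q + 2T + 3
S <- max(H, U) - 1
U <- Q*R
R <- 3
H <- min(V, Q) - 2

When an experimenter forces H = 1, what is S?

Intervening sets H = 1 and removes its equation (H <- min(V, Q) - 2).
Q = R + 5  [with R=3]  = 8
U = Q*R  [with Q=8, R=3]  = 24
S = max(H, U) - 1  [with H=1, U=24]  = 23

23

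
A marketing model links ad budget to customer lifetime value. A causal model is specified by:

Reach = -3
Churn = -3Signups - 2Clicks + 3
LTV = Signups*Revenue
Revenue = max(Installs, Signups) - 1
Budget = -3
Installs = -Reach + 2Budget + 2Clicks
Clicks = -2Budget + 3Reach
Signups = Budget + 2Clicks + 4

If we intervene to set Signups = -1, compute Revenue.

-2

Under do(Signups=-1), the mechanism Signups = Budget + 2Clicks + 4 is discarded; Signups is fixed at -1.
Clicks = -2Budget + 3Reach  [with Budget=-3, Reach=-3]  = -3
Installs = -Reach + 2Budget + 2Clicks  [with Reach=-3, Budget=-3, Clicks=-3]  = -9
Revenue = max(Installs, Signups) - 1  [with Installs=-9, Signups=-1]  = -2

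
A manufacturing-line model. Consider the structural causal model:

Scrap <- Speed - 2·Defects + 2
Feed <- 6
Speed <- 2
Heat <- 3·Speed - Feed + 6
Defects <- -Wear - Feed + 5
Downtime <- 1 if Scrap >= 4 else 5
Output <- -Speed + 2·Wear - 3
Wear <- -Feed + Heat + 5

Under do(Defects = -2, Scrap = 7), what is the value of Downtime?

1

Setting Defects = -2, Scrap = 7 by intervention discards those variables' equations.
Downtime = 1 if Scrap >= 4 else 5  [with Scrap=7]  = 1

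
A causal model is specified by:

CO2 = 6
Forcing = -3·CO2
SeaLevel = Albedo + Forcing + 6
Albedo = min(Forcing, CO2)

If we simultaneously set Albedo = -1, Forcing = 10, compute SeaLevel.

15

The joint intervention fixes Albedo = -1, Forcing = 10, removing each variable's own equation.
SeaLevel = Albedo + Forcing + 6  [with Albedo=-1, Forcing=10]  = 15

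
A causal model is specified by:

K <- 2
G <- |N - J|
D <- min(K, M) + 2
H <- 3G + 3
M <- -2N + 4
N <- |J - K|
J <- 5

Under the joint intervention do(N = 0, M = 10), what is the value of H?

Setting N = 0, M = 10 by intervention discards those variables' equations.
G = |N - J|  [with N=0, J=5]  = 5
H = 3G + 3  [with G=5]  = 18

18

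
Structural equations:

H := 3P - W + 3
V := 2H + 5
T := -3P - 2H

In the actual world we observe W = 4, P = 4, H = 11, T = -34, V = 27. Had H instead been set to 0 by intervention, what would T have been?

-12

The intervention breaks the incoming arrows to H: H := 3P - W + 3 no longer applies, and H = 0.
T = -3P - 2H  [with P=4, H=0]  = -12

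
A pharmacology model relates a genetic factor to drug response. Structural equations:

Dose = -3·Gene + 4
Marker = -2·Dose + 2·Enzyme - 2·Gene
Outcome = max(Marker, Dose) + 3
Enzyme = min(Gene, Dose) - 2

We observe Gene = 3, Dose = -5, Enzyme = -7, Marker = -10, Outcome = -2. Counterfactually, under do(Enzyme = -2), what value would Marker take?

0

The intervention breaks the incoming arrows to Enzyme: Enzyme = min(Gene, Dose) - 2 no longer applies, and Enzyme = -2.
Dose = -3·Gene + 4  [with Gene=3]  = -5
Marker = -2·Dose + 2·Enzyme - 2·Gene  [with Dose=-5, Enzyme=-2, Gene=3]  = 0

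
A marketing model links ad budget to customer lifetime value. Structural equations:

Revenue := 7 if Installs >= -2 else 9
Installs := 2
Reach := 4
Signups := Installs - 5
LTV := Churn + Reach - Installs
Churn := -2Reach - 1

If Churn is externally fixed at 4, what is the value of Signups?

Under do(Churn=4), the mechanism Churn := -2Reach - 1 is discarded; Churn is fixed at 4.
Since Signups is not a descendant of the intervened variable, it is unaffected.
Signups = Installs - 5  [with Installs=2]  = -3

-3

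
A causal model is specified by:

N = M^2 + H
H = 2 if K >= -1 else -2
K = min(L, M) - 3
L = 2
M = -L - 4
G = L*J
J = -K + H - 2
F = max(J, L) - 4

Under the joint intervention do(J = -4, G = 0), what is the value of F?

-2

The joint intervention fixes J = -4, G = 0, removing each variable's own equation.
F = max(J, L) - 4  [with J=-4, L=2]  = -2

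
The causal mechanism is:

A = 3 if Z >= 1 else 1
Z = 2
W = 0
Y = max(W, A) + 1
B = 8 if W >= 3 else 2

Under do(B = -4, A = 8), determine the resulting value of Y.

Under do(B = -4, A = 8), each intervened variable's structural equation is replaced by its fixed value.
Y = max(W, A) + 1  [with W=0, A=8]  = 9

9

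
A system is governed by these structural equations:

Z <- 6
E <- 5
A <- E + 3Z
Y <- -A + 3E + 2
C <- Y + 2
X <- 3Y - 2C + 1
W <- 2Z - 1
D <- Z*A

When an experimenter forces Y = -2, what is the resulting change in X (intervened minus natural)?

Under do(Y=-2), the mechanism Y <- -A + 3E + 2 is discarded; Y is fixed at -2.
C = Y + 2  [with Y=-2]  = 0
X = 3Y - 2C + 1  [with Y=-2, C=0]  = -5
Without intervention: A = E + 3Z  [with E=5, Z=6]  = 23; Y = -A + 3E + 2  [with A=23, E=5]  = -6; C = Y + 2  [with Y=-6]  = -4; X = 3Y - 2C + 1  [with Y=-6, C=-4]  = -9.
Change = -5 − (-9) = 4.

4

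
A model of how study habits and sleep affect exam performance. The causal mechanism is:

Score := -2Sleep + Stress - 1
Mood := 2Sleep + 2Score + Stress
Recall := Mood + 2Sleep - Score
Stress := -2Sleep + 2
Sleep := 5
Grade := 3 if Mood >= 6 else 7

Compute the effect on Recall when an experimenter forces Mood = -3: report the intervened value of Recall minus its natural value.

33

Intervening sets Mood = -3 and removes its equation (Mood := 2Sleep + 2Score + Stress).
Stress = -2Sleep + 2  [with Sleep=5]  = -8
Score = -2Sleep + Stress - 1  [with Sleep=5, Stress=-8]  = -19
Recall = Mood + 2Sleep - Score  [with Mood=-3, Sleep=5, Score=-19]  = 26
Without intervention: Stress = -2Sleep + 2  [with Sleep=5]  = -8; Score = -2Sleep + Stress - 1  [with Sleep=5, Stress=-8]  = -19; Mood = 2Sleep + 2Score + Stress  [with Sleep=5, Score=-19, Stress=-8]  = -36; Recall = Mood + 2Sleep - Score  [with Mood=-36, Sleep=5, Score=-19]  = -7.
Change = 26 − (-7) = 33.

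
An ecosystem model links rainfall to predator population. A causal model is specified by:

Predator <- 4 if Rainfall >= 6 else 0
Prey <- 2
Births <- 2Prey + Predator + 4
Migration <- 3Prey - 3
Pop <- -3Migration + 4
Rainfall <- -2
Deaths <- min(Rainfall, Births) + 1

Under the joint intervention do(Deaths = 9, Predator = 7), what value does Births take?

15

Under do(Deaths = 9, Predator = 7), each intervened variable's structural equation is replaced by its fixed value.
Births = 2Prey + Predator + 4  [with Prey=2, Predator=7]  = 15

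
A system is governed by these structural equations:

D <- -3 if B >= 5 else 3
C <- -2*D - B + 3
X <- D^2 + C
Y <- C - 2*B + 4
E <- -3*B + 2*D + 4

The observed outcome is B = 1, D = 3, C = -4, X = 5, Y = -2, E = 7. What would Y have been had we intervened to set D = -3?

10

do(D=-3) replaces the equation D <- -3 if B >= 5 else 3 with the constant D = -3.
C = -2*D - B + 3  [with D=-3, B=1]  = 8
Y = C - 2*B + 4  [with C=8, B=1]  = 10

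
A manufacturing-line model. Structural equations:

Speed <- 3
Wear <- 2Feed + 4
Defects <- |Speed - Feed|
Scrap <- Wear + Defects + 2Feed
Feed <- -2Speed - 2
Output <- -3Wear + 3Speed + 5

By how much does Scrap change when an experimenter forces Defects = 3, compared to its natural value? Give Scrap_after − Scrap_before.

-8

Intervening sets Defects = 3 and removes its equation (Defects <- |Speed - Feed|).
Feed = -2Speed - 2  [with Speed=3]  = -8
Wear = 2Feed + 4  [with Feed=-8]  = -12
Scrap = Wear + Defects + 2Feed  [with Wear=-12, Defects=3, Feed=-8]  = -25
Without intervention: Feed = -2Speed - 2  [with Speed=3]  = -8; Wear = 2Feed + 4  [with Feed=-8]  = -12; Defects = |Speed - Feed|  [with Speed=3, Feed=-8]  = 11; Scrap = Wear + Defects + 2Feed  [with Wear=-12, Defects=11, Feed=-8]  = -17.
Change = -25 − (-17) = -8.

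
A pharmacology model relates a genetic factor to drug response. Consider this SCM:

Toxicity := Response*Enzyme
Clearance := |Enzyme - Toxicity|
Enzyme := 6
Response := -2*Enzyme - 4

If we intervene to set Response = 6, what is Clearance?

30

Under do(Response=6), the mechanism Response := -2*Enzyme - 4 is discarded; Response is fixed at 6.
Toxicity = Response*Enzyme  [with Response=6, Enzyme=6]  = 36
Clearance = |Enzyme - Toxicity|  [with Enzyme=6, Toxicity=36]  = 30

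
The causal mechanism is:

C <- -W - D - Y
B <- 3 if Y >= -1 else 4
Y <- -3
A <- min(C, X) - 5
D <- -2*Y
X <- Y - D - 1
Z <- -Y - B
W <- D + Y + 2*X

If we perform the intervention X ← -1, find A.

The intervention breaks the incoming arrows to X: X <- Y - D - 1 no longer applies, and X = -1.
D = -2*Y  [with Y=-3]  = 6
W = D + Y + 2*X  [with D=6, Y=-3, X=-1]  = 1
C = -W - D - Y  [with W=1, D=6, Y=-3]  = -4
A = min(C, X) - 5  [with C=-4, X=-1]  = -9

-9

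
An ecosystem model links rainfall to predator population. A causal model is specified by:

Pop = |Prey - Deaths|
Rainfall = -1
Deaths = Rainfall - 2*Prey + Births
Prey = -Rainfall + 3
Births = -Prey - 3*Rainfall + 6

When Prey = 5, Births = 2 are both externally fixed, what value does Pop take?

Under do(Prey = 5, Births = 2), each intervened variable's structural equation is replaced by its fixed value.
Deaths = Rainfall - 2*Prey + Births  [with Rainfall=-1, Prey=5, Births=2]  = -9
Pop = |Prey - Deaths|  [with Prey=5, Deaths=-9]  = 14

14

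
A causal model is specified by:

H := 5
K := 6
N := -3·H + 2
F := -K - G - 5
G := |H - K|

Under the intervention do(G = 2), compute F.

The intervention breaks the incoming arrows to G: G := |H - K| no longer applies, and G = 2.
F = -K - G - 5  [with K=6, G=2]  = -13

-13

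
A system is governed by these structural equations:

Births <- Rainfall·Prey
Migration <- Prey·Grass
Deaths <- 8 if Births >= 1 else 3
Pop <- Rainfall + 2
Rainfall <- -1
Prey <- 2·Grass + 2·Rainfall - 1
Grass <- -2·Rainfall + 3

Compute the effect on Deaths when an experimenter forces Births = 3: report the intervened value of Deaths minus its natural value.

Intervening sets Births = 3 and removes its equation (Births <- Rainfall·Prey).
Deaths = 8 if Births >= 1 else 3  [with Births=3]  = 8
Without intervention: Grass = -2·Rainfall + 3  [with Rainfall=-1]  = 5; Prey = 2·Grass + 2·Rainfall - 1  [with Grass=5, Rainfall=-1]  = 7; Births = Rainfall·Prey  [with Rainfall=-1, Prey=7]  = -7; Deaths = 8 if Births >= 1 else 3  [with Births=-7]  = 3.
Change = 8 − 3 = 5.

5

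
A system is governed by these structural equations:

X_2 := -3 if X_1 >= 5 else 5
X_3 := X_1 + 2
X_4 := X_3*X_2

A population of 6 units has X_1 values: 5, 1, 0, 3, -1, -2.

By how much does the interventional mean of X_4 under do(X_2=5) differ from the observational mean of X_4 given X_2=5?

4

Under do(X_2=5), X_2's equation is replaced by X_2=5 for every unit. Per-unit X_4: 35, 15, 10, 25, 5, 0. Mean = 15.
Conditioning on X_2=5 selects the 5 unit(s) with X_1 ∈ {1, 0, 3, -1, -2}. Their X_4 values: 15, 10, 25, 5, 0. Mean = 11.
Difference = 15 − 11 = 4.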